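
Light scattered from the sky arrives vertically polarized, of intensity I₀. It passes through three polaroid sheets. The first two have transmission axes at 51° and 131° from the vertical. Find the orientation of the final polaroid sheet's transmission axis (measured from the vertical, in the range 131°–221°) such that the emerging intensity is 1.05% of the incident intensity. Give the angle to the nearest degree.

θ ≈ 151°

By Malus's law, I₁ = I₀ cos²(51° − 0°) = I₀ cos²(51°) = 0.396 I₀.
I₂ = I₁ cos²(131° − 51°) = 0.396 I₀ · cos²(80°) = 0.01194 I₀.
Need I₃/I₀ = 0.0105, so cos²(θ − 131°) = 0.0105 / 0.01194 = 0.8792.
θ − 131° = arccos(√0.8792) = 20.3°, giving θ ≈ 131 + 20.3 = 151.3°.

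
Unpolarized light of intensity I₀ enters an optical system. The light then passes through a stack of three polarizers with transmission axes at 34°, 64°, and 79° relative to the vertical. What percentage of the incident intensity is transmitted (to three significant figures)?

Unpolarized light through the first polarizer → I₁ = ½ I₀, now polarized at 34°.
I₂ = I₁ cos²(64° − 34°) = 0.5 I₀ · cos²(30°) = 0.375 I₀.
I₃ = I₂ cos²(79° − 64°) = 0.375 I₀ · cos²(15°) = 0.3499 I₀.
That is 34.99% of the incident intensity.

≈ 35.0%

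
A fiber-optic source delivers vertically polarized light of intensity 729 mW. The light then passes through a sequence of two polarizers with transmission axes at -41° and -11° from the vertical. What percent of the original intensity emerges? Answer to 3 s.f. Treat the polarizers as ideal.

≈ 42.7%

I₁ = 729 mW · cos²(41°) = 415.2 mW.
I₂ = I₁ · cos²(30°) = 415.2 · 0.75 = 311.4 mW.
That is 42.72% of the incident intensity.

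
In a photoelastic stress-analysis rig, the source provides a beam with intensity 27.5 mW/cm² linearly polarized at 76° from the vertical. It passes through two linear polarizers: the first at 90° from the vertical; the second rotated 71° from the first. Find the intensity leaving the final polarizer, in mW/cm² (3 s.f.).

I ≈ 2.74 mW/cm²

I₁ = 27.5 mW/cm² · cos²(14°) = 25.89 mW/cm².
I₂ = I₁ · cos²(71°) = 25.89 · 0.106 = 2.744 mW/cm².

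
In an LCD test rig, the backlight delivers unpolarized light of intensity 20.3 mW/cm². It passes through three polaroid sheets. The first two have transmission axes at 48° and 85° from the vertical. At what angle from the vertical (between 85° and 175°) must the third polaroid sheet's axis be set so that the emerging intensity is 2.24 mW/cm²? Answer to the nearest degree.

θ ≈ 139°

Unpolarized light through the first polarizer → I₁ = ½ I₀, now polarized at 48°.
I₂ = I₁ cos²(85° − 48°) = 0.5 I₀ · cos²(37°) = 0.3189 I₀.
Target fraction: 2.24 / 20.3 mW/cm² = 0.1103 of I₀.
Need I₃/I₀ = 0.1103, so cos²(θ − 85°) = 0.1103 / 0.3189 = 0.346.
θ − 85° = arccos(√0.346) = 54.0°, giving θ ≈ 85 + 54.0 = 139.0°.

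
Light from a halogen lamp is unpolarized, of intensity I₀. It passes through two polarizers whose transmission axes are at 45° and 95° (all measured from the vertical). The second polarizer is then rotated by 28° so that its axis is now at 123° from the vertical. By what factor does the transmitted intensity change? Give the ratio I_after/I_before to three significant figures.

Before rotation:
Unpolarized light through the first polarizer → I₁ = ½ I₀, now polarized at 45°.
I₂ = I₁ cos²(95° − 45°) = 0.5 I₀ · cos²(50°) = 0.2066 I₀.
After rotation:
Unpolarized light through the first polarizer → I₁ = ½ I₀, now polarized at 45°.
I₂ = I₁ cos²(123° − 45°) = 0.5 I₀ · cos²(78°) = 0.02161 I₀.
Ratio = 0.02161 / 0.2066 = 0.1046.

I_new/I_old ≈ 0.105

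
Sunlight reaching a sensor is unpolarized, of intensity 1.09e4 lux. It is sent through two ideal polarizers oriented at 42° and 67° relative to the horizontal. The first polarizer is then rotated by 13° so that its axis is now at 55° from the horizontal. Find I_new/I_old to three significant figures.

Before rotation:
Unpolarized light through the first polarizer → I₁ = ½ I₀, now polarized at 42°.
I₂ = I₁ cos²(67° − 42°) = 0.5 I₀ · cos²(25°) = 0.4107 I₀.
After rotation:
Unpolarized light through the first polarizer → I₁ = ½ I₀, now polarized at 55°.
I₂ = I₁ cos²(67° − 55°) = 0.5 I₀ · cos²(12°) = 0.4784 I₀.
Ratio = 0.4784 / 0.4107 = 1.165.

I_new/I_old ≈ 1.16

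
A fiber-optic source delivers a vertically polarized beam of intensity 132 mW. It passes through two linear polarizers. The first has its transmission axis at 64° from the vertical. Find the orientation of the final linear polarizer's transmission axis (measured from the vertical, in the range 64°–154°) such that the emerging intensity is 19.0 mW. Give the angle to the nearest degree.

θ ≈ 94°

By Malus's law, I₁ = I₀ cos²(64° − 0°) = I₀ cos²(64°) = 0.1922 I₀.
Target fraction: 19.0 / 132 mW = 0.1439 of I₀.
Need I₂/I₀ = 0.1439, so cos²(θ − 64°) = 0.1439 / 0.1922 = 0.749.
θ − 64° = arccos(√0.749) = 30.1°, giving θ ≈ 64 + 30.1 = 94.1°.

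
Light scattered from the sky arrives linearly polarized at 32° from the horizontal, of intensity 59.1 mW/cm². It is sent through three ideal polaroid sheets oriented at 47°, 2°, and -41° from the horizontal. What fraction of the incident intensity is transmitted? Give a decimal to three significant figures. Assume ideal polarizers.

I/I₀ ≈ 0.250

I₁ = 59.1 mW/cm² · cos²(15°) = 55.14 mW/cm².
I₂ = I₁ · cos²(45°) = 55.14 · 0.5 = 27.57 mW/cm².
I₃ = I₂ · cos²(43°) = 27.57 · 0.5349 = 14.75 mW/cm².
Transmitted fraction = 0.2495.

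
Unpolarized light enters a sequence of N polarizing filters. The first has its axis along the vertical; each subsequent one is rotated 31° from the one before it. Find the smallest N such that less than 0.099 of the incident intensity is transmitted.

N = 7

First polarizer halves the unpolarized light: factor 1/2.
Each further stage multiplies by cos²(31°) = 0.7347.
After N polarizers: T = 0.5·0.7347^(N−1). Require T < 0.099 ⇒ N−1 > ln(0.099/0.5)/ln(0.7347) = 5.25, so N−1 ≥ 6 and N = 7.
Check: N=7 gives T = 0.07866 < 0.099; N=6 gives T = 0.1071.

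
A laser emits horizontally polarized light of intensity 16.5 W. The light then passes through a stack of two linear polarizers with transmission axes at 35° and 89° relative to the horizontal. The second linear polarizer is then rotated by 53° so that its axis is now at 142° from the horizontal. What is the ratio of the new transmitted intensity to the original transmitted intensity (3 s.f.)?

I_new/I_old ≈ 0.247

Before rotation:
By Malus's law, I₁ = I₀ cos²(35° − 0°) = I₀ cos²(35°) = 0.671 I₀.
I₂ = I₁ cos²(89° − 35°) = 0.671 I₀ · cos²(54°) = 0.2318 I₀.
After rotation:
I₁ = I₀ cos²(35° − 0°) = I₀ cos²(35°) = 0.671 I₀.
Angle between axes 1 and 2: 73°. I₂ = 0.671 I₀ · cos²(73°) = 0.05736 I₀.
Ratio = 0.05736 / 0.2318 = 0.2474.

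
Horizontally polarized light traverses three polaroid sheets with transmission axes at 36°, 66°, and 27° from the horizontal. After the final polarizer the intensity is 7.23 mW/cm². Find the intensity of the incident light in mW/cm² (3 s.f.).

By Malus's law, I₁ = I₀ cos²(36° − 0°) = I₀ cos²(36°) = 0.6545 I₀.
I₂ = I₁ cos²(66° − 36°) = 0.6545 I₀ · cos²(30°) = 0.4909 I₀.
I₃ = I₂ cos²(27° − 66°) = 0.4909 I₀ · cos²(39°) = 0.2965 I₀.
So 7.23 mW/cm² = 0.2965 I₀, giving I₀ = 7.23/0.2965 = 24.39 mW/cm².

I₀ ≈ 24.4 mW/cm²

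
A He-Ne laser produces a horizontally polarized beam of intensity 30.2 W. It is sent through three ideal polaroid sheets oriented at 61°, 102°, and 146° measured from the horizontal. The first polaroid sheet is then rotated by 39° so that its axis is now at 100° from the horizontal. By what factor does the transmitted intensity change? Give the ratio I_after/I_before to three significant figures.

I_new/I_old ≈ 0.225

Before rotation:
By Malus's law, I₁ = I₀ cos²(61° − 0°) = I₀ cos²(61°) = 0.235 I₀.
I₂ = I₁ cos²(102° − 61°) = 0.235 I₀ · cos²(41°) = 0.1339 I₀.
I₃ = I₂ cos²(146° − 102°) = 0.1339 I₀ · cos²(44°) = 0.06927 I₀.
After rotation:
I₁ = I₀ cos²(100° − 0°) = I₀ cos²(80°) = 0.03015 I₀.
I₂ = I₁ cos²(102° − 100°) = 0.03015 I₀ · cos²(2°) = 0.03012 I₀.
I₃ = I₂ cos²(146° − 102°) = 0.03012 I₀ · cos²(44°) = 0.01558 I₀.
Ratio = 0.01558 / 0.06927 = 0.225.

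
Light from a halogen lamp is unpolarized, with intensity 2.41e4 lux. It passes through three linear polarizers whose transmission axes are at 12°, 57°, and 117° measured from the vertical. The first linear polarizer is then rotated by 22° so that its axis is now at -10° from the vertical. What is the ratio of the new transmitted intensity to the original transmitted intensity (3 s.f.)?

I_new/I_old ≈ 0.305

Before rotation:
Unpolarized light through the first polarizer → I₁ = ½ I₀, now polarized at 12°.
I₂ = I₁ cos²(57° − 12°) = 0.5 I₀ · cos²(45°) = 0.25 I₀.
I₃ = I₂ cos²(117° − 57°) = 0.25 I₀ · cos²(60°) = 0.0625 I₀.
After rotation:
Unpolarized light through the first polarizer → I₁ = ½ I₀, now polarized at -10°.
I₂ = I₁ cos²(57° + 10°) = 0.5 I₀ · cos²(67°) = 0.07634 I₀.
I₃ = I₂ cos²(117° − 57°) = 0.07634 I₀ · cos²(60°) = 0.01908 I₀.
Ratio = 0.01908 / 0.0625 = 0.3053.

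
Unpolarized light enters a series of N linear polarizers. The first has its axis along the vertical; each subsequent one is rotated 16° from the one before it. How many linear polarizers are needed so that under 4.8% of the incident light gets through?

First polarizer halves the unpolarized light: factor 1/2.
Each further stage multiplies by cos²(16°) = 0.924.
After N polarizers: T = 0.5·0.924^(N−1). Require T < 0.048 ⇒ N−1 > ln(0.048/0.5)/ln(0.924) = 29.66, so N−1 ≥ 30 and N = 31.
Check: N=31 gives T = 0.04672 < 0.048; N=30 gives T = 0.05056.

N = 31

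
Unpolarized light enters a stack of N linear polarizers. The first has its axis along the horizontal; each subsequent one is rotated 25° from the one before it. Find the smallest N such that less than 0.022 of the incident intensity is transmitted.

N = 17

First polarizer halves the unpolarized light: factor 1/2.
Each further stage multiplies by cos²(25°) = 0.8214.
After N polarizers: T = 0.5·0.8214^(N−1). Require T < 0.022 ⇒ N−1 > ln(0.022/0.5)/ln(0.8214) = 15.88, so N−1 ≥ 16 and N = 17.
Check: N=17 gives T = 0.02147 < 0.022; N=16 gives T = 0.02614.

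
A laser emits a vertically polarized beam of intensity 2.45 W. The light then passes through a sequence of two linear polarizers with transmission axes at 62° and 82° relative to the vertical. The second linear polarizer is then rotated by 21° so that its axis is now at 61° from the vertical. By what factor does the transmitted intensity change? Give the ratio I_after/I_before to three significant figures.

Before rotation:
By Malus's law, I₁ = I₀ cos²(62° − 0°) = I₀ cos²(62°) = 0.2204 I₀.
I₂ = I₁ cos²(82° − 62°) = 0.2204 I₀ · cos²(20°) = 0.1946 I₀.
After rotation:
I₁ = I₀ cos²(62° − 0°) = I₀ cos²(62°) = 0.2204 I₀.
I₂ = I₁ cos²(61° − 62°) = 0.2204 I₀ · cos²(1°) = 0.2203 I₀.
Ratio = 0.2203 / 0.1946 = 1.132.

I_new/I_old ≈ 1.13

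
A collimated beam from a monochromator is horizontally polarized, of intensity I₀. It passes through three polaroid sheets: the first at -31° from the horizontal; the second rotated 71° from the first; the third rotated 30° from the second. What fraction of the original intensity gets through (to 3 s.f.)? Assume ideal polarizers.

≈ 0.0584 I₀

By Malus's law, I₁ = I₀ cos²(-31° − 0°) = I₀ cos²(31°) = 0.7347 I₀.
I₂ = I₁ cos²(71°) = 0.7347 · 0.106 I₀ = 0.07788 I₀.
I₃ = I₂ cos²(30°) = 0.07788 · 0.75 I₀ = 0.05841 I₀.
Transmitted fraction = 0.05841.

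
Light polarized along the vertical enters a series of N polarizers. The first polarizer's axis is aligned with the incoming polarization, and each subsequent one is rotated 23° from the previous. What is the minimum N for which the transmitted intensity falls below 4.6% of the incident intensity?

First polarizer is aligned with the polarization: full transmission.
Each further stage multiplies by cos²(23°) = 0.8473.
After N polarizers: T = 0.8473^(N−1). Require T < 0.046 ⇒ N−1 > ln(0.046)/ln(0.8473) = 18.59, so N−1 ≥ 19 and N = 20.
Check: N=20 gives T = 0.04295 < 0.046; N=19 gives T = 0.05069.

N = 20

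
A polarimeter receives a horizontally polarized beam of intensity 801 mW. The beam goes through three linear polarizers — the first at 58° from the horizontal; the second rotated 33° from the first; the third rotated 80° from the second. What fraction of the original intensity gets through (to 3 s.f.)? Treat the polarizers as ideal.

I₁ = 801 mW · cos²(58°) = 224.9 mW.
I₂ = I₁ · cos²(33°) = 224.9 · 0.7034 = 158.2 mW.
I₃ = I₂ · cos²(80°) = 158.2 · 0.03015 = 4.771 mW.
Transmitted fraction = 0.005956.

I/I₀ ≈ 0.00596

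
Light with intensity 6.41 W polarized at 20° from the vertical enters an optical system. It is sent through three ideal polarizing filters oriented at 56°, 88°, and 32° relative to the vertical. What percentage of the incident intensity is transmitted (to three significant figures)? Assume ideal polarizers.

≈ 14.7%

By Malus's law, I₁ = 6.41 W · cos²(36°) = 4.195 W.
I₂ = I₁ · cos²(32°) = 4.195 · 0.7192 = 3.017 W.
I₃ = I₂ · cos²(56°) = 3.017 · 0.3127 = 0.9435 W.
That is 14.72% of the incident intensity.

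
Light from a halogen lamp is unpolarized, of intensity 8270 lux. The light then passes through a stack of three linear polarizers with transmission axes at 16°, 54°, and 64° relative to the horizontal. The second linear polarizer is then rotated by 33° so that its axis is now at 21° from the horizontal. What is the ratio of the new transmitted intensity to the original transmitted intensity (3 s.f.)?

I_new/I_old ≈ 0.881

Before rotation:
Unpolarized light through the first polarizer → I₁ = ½ I₀, now polarized at 16°.
I₂ = I₁ cos²(54° − 16°) = 0.5 I₀ · cos²(38°) = 0.3105 I₀.
I₃ = I₂ cos²(64° − 54°) = 0.3105 I₀ · cos²(10°) = 0.3011 I₀.
After rotation:
Unpolarized light through the first polarizer → I₁ = ½ I₀, now polarized at 16°.
I₂ = I₁ cos²(21° − 16°) = 0.5 I₀ · cos²(5°) = 0.4962 I₀.
I₃ = I₂ cos²(64° − 21°) = 0.4962 I₀ · cos²(43°) = 0.2654 I₀.
Ratio = 0.2654 / 0.3011 = 0.8814.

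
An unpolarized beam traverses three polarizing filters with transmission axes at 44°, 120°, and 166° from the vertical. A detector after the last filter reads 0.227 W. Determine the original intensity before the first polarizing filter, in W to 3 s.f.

Unpolarized light through the first polarizer → I₁ = ½ I₀, now polarized at 44°.
I₂ = I₁ cos²(120° − 44°) = 0.5 I₀ · cos²(76°) = 0.02926 I₀.
I₃ = I₂ cos²(166° − 120°) = 0.02926 I₀ · cos²(46°) = 0.01412 I₀.
So 0.227 W = 0.01412 I₀, giving I₀ = 0.227/0.01412 = 16.08 W.

I₀ ≈ 16.1 W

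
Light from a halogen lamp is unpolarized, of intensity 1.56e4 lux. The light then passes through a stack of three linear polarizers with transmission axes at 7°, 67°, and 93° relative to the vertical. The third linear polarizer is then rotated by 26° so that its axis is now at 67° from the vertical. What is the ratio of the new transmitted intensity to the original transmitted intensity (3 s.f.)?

Before rotation:
Unpolarized light through the first polarizer → I₁ = ½ I₀, now polarized at 7°.
I₂ = I₁ cos²(67° − 7°) = 0.5 I₀ · cos²(60°) = 0.125 I₀.
I₃ = I₂ cos²(93° − 67°) = 0.125 I₀ · cos²(26°) = 0.101 I₀.
After rotation:
Unpolarized light through the first polarizer → I₁ = ½ I₀, now polarized at 7°.
I₂ = I₁ cos²(67° − 7°) = 0.5 I₀ · cos²(60°) = 0.125 I₀.
I₃ = I₂ cos²(67° − 67°) = 0.125 I₀ · cos²(0°) = 0.125 I₀.
Ratio = 0.125 / 0.101 = 1.238.

I_new/I_old ≈ 1.24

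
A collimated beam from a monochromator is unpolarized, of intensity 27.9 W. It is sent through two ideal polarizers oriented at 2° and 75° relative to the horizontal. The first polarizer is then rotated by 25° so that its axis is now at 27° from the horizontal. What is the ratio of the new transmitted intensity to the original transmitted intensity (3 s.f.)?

Before rotation:
Unpolarized light through the first polarizer → I₁ = ½ I₀, now polarized at 2°.
I₂ = I₁ cos²(75° − 2°) = 0.5 I₀ · cos²(73°) = 0.04274 I₀.
After rotation:
Unpolarized light through the first polarizer → I₁ = ½ I₀, now polarized at 27°.
I₂ = I₁ cos²(75° − 27°) = 0.5 I₀ · cos²(48°) = 0.2239 I₀.
Ratio = 0.2239 / 0.04274 = 5.238.

I_new/I_old ≈ 5.24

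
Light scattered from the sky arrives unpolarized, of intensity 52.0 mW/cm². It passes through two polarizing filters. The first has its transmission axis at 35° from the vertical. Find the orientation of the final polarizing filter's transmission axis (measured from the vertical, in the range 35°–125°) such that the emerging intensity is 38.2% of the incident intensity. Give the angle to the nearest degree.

θ ≈ 64°

Unpolarized light through the first polarizer → I₁ = ½ I₀, now polarized at 35°.
Need I₂/I₀ = 0.382, so cos²(θ − 35°) = 0.382 / 0.5 = 0.764.
θ − 35° = arccos(√0.764) = 29.1°, giving θ ≈ 35 + 29.1 = 64.1°.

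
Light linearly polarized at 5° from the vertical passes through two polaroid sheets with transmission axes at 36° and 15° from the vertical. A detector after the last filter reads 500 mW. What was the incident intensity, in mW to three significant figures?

I₀ ≈ 781 mW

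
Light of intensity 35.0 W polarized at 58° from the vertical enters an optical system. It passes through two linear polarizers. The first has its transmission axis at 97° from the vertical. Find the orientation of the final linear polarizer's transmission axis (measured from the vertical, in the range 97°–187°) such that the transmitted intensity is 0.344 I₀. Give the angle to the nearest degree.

θ ≈ 138°

I₁ = I₀ cos²(97° − 58°) = I₀ cos²(39°) = 0.604 I₀.
Need I₂/I₀ = 0.344, so cos²(θ − 97°) = 0.344 / 0.604 = 0.5696.
θ − 97° = arccos(√0.5696) = 41.0°, giving θ ≈ 97 + 41.0 = 138.0°.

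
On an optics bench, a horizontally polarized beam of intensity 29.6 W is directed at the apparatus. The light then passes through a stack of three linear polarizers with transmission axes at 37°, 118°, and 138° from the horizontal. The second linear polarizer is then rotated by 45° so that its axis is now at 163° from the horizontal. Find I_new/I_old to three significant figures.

Before rotation:
By Malus's law, I₁ = I₀ cos²(37° − 0°) = I₀ cos²(37°) = 0.6378 I₀.
I₂ = I₁ cos²(118° − 37°) = 0.6378 I₀ · cos²(81°) = 0.01561 I₀.
I₃ = I₂ cos²(138° − 118°) = 0.01561 I₀ · cos²(20°) = 0.01378 I₀.
After rotation:
I₁ = I₀ cos²(37° − 0°) = I₀ cos²(37°) = 0.6378 I₀.
Angle between axes 1 and 2: 54°. I₂ = 0.6378 I₀ · cos²(54°) = 0.2204 I₀.
I₃ = I₂ cos²(138° − 163°) = 0.2204 I₀ · cos²(25°) = 0.181 I₀.
Ratio = 0.181 / 0.01378 = 13.13.

I_new/I_old ≈ 13.1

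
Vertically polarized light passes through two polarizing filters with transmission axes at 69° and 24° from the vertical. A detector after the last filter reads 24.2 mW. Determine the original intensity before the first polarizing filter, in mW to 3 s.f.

I₀ ≈ 377 mW

I₁ = I₀ cos²(69° − 0°) = I₀ cos²(69°) = 0.1284 I₀.
I₂ = I₁ cos²(24° − 69°) = 0.1284 I₀ · cos²(45°) = 0.06421 I₀.
So 24.2 mW = 0.06421 I₀, giving I₀ = 24.2/0.06421 = 376.9 mW.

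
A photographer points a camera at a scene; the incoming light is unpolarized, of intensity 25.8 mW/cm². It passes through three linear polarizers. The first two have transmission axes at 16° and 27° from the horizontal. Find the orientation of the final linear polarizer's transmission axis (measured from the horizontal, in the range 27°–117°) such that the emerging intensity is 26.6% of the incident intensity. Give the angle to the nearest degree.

θ ≈ 69°

Unpolarized light through the first polarizer → I₁ = ½ I₀, now polarized at 16°.
I₂ = I₁ cos²(27° − 16°) = 0.5 I₀ · cos²(11°) = 0.4818 I₀.
Need I₃/I₀ = 0.266, so cos²(θ − 27°) = 0.266 / 0.4818 = 0.5521.
θ − 27° = arccos(√0.5521) = 42.0°, giving θ ≈ 27 + 42.0 = 69.0°.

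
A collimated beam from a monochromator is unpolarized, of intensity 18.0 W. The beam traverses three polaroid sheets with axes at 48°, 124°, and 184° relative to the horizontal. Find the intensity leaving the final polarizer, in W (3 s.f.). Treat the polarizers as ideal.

Unpolarized light through the first polarizer → I₁ = 18.0 W/2 = 9 W, polarized at 48°.
I₂ = I₁ · cos²(76°) = 9 · 0.05853 = 0.5267 W.
I₃ = I₂ · cos²(60°) = 0.5267 · 0.25 = 0.1317 W.

I ≈ 0.132 W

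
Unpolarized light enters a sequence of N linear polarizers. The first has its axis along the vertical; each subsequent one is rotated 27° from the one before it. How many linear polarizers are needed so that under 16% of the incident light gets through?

N = 6

First polarizer halves the unpolarized light: factor 1/2.
Each further stage multiplies by cos²(27°) = 0.7939.
After N polarizers: T = 0.5·0.7939^(N−1). Require T < 0.16 ⇒ N−1 > ln(0.16/0.5)/ln(0.7939) = 4.94, so N−1 ≥ 5 and N = 6.
Check: N=6 gives T = 0.1577 < 0.16; N=5 gives T = 0.1986.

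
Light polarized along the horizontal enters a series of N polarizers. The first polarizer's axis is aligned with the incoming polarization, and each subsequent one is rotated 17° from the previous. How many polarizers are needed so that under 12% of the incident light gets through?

N = 25

First polarizer is aligned with the polarization: full transmission.
Each further stage multiplies by cos²(17°) = 0.9145.
After N polarizers: T = 0.9145^(N−1). Require T < 0.12 ⇒ N−1 > ln(0.12)/ln(0.9145) = 23.73, so N−1 ≥ 24 and N = 25.
Check: N=25 gives T = 0.1171 < 0.12; N=24 gives T = 0.1281.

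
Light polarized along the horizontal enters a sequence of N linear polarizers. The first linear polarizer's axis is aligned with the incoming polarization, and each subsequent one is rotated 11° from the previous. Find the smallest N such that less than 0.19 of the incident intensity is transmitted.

N = 46

First polarizer is aligned with the polarization: full transmission.
Each further stage multiplies by cos²(11°) = 0.9636.
After N polarizers: T = 0.9636^(N−1). Require T < 0.19 ⇒ N−1 > ln(0.19)/ln(0.9636) = 44.78, so N−1 ≥ 45 and N = 46.
Check: N=46 gives T = 0.1884 < 0.19; N=45 gives T = 0.1956.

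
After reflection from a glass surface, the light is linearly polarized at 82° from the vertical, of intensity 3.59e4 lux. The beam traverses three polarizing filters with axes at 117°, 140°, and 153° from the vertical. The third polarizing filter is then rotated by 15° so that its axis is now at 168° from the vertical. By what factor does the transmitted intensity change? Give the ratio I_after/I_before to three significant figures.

Before rotation:
I₁ = I₀ cos²(117° − 82°) = I₀ cos²(35°) = 0.671 I₀.
I₂ = I₁ cos²(140° − 117°) = 0.671 I₀ · cos²(23°) = 0.5686 I₀.
I₃ = I₂ cos²(153° − 140°) = 0.5686 I₀ · cos²(13°) = 0.5398 I₀.
After rotation:
I₁ = I₀ cos²(117° − 82°) = I₀ cos²(35°) = 0.671 I₀.
I₂ = I₁ cos²(140° − 117°) = 0.671 I₀ · cos²(23°) = 0.5686 I₀.
I₃ = I₂ cos²(168° − 140°) = 0.5686 I₀ · cos²(28°) = 0.4433 I₀.
Ratio = 0.4433 / 0.5398 = 0.8211.

I_new/I_old ≈ 0.821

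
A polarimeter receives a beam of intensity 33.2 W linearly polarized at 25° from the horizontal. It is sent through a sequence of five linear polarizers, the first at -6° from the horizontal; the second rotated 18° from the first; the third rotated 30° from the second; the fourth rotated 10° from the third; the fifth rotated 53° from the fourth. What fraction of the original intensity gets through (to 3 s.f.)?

By Malus's law, I₁ = 33.2 W · cos²(31°) = 24.39 W.
I₂ = I₁ · cos²(18°) = 24.39 · 0.9045 = 22.06 W.
I₃ = I₂ · cos²(30°) = 22.06 · 0.75 = 16.55 W.
I₄ = I₃ · cos²(10°) = 16.55 · 0.9698 = 16.05 W.
I₅ = I₄ · cos²(53°) = 16.05 · 0.3622 = 5.813 W.
Transmitted fraction = 0.1751.

I/I₀ ≈ 0.175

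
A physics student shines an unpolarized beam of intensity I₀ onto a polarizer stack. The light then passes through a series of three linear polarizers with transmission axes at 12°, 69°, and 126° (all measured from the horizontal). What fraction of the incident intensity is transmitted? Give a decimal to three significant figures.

≈ 0.0440 I₀

Unpolarized light through the first polarizer → I₁ = ½ I₀, now polarized at 12°.
I₂ = I₁ cos²(69° − 12°) = 0.5 I₀ · cos²(57°) = 0.1483 I₀.
I₃ = I₂ cos²(126° − 69°) = 0.1483 I₀ · cos²(57°) = 0.044 I₀.
Transmitted fraction = 0.044.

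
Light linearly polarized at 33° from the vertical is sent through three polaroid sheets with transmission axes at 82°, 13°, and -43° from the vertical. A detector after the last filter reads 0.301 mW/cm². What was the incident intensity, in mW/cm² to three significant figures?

By Malus's law, I₁ = I₀ cos²(82° − 33°) = I₀ cos²(49°) = 0.4304 I₀.
I₂ = I₁ cos²(13° − 82°) = 0.4304 I₀ · cos²(69°) = 0.05528 I₀.
I₃ = I₂ cos²(-43° − 13°) = 0.05528 I₀ · cos²(56°) = 0.01728 I₀.
So 0.301 mW/cm² = 0.01728 I₀, giving I₀ = 0.301/0.01728 = 17.41 mW/cm².

I₀ ≈ 17.4 mW/cm²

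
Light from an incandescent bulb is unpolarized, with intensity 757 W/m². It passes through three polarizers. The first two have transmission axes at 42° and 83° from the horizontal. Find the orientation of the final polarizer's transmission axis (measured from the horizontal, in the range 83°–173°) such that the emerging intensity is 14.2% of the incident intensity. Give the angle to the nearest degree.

θ ≈ 128°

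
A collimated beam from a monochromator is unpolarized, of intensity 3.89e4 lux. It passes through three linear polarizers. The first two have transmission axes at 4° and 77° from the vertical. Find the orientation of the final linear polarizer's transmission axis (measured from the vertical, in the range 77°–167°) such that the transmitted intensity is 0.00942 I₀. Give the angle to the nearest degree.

θ ≈ 139°

Unpolarized light through the first polarizer → I₁ = ½ I₀, now polarized at 4°.
I₂ = I₁ cos²(77° − 4°) = 0.5 I₀ · cos²(73°) = 0.04274 I₀.
Need I₃/I₀ = 0.00942, so cos²(θ − 77°) = 0.00942 / 0.04274 = 0.2204.
θ − 77° = arccos(√0.2204) = 62.0°, giving θ ≈ 77 + 62.0 = 139.0°.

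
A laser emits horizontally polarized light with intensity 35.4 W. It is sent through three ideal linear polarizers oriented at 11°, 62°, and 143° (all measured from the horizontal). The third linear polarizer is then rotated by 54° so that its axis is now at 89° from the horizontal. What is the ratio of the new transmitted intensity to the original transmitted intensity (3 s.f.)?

Before rotation:
By Malus's law, I₁ = I₀ cos²(11° − 0°) = I₀ cos²(11°) = 0.9636 I₀.
I₂ = I₁ cos²(62° − 11°) = 0.9636 I₀ · cos²(51°) = 0.3816 I₀.
I₃ = I₂ cos²(143° − 62°) = 0.3816 I₀ · cos²(81°) = 0.009339 I₀.
After rotation:
I₁ = I₀ cos²(11° − 0°) = I₀ cos²(11°) = 0.9636 I₀.
I₂ = I₁ cos²(62° − 11°) = 0.9636 I₀ · cos²(51°) = 0.3816 I₀.
I₃ = I₂ cos²(89° − 62°) = 0.3816 I₀ · cos²(27°) = 0.303 I₀.
Ratio = 0.303 / 0.009339 = 32.44.

I_new/I_old ≈ 32.4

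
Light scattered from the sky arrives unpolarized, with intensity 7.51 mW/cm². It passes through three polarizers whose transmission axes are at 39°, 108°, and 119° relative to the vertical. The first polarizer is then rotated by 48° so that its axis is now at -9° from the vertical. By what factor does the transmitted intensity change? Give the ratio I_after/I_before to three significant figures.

I_new/I_old ≈ 1.60

Before rotation:
Unpolarized light through the first polarizer → I₁ = ½ I₀, now polarized at 39°.
I₂ = I₁ cos²(108° − 39°) = 0.5 I₀ · cos²(69°) = 0.06421 I₀.
I₃ = I₂ cos²(119° − 108°) = 0.06421 I₀ · cos²(11°) = 0.06188 I₀.
After rotation:
Unpolarized light through the first polarizer → I₁ = ½ I₀, now polarized at -9°.
Angle between axes 1 and 2: 63°. I₂ = 0.5 I₀ · cos²(63°) = 0.1031 I₀.
I₃ = I₂ cos²(119° − 108°) = 0.1031 I₀ · cos²(11°) = 0.0993 I₀.
Ratio = 0.0993 / 0.06188 = 1.605.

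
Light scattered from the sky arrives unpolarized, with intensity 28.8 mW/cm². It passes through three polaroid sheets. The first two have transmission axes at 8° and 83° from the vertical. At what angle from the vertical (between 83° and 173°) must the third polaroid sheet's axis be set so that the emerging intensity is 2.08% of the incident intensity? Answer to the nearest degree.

θ ≈ 121°

Unpolarized light through the first polarizer → I₁ = ½ I₀, now polarized at 8°.
I₂ = I₁ cos²(83° − 8°) = 0.5 I₀ · cos²(75°) = 0.03349 I₀.
Need I₃/I₀ = 0.0208, so cos²(θ − 83°) = 0.0208 / 0.03349 = 0.621.
θ − 83° = arccos(√0.621) = 38.0°, giving θ ≈ 83 + 38.0 = 121.0°.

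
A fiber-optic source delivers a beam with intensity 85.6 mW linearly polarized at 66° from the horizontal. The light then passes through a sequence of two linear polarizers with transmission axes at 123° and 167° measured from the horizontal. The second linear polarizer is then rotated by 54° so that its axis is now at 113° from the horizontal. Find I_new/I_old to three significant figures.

Before rotation:
By Malus's law, I₁ = I₀ cos²(123° − 66°) = I₀ cos²(57°) = 0.2966 I₀.
I₂ = I₁ cos²(167° − 123°) = 0.2966 I₀ · cos²(44°) = 0.1535 I₀.
After rotation:
I₁ = I₀ cos²(123° − 66°) = I₀ cos²(57°) = 0.2966 I₀.
I₂ = I₁ cos²(113° − 123°) = 0.2966 I₀ · cos²(10°) = 0.2877 I₀.
Ratio = 0.2877 / 0.1535 = 1.874.

I_new/I_old ≈ 1.87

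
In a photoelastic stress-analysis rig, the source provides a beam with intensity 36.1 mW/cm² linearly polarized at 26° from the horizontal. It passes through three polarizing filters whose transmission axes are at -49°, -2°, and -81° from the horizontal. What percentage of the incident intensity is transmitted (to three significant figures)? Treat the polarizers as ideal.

≈ 0.113%

By Malus's law, I₁ = 36.1 mW/cm² · cos²(75°) = 2.418 mW/cm².
I₂ = I₁ · cos²(47°) = 2.418 · 0.4651 = 1.125 mW/cm².
I₃ = I₂ · cos²(79°) = 1.125 · 0.03641 = 0.04095 mW/cm².
That is 0.1134% of the incident intensity.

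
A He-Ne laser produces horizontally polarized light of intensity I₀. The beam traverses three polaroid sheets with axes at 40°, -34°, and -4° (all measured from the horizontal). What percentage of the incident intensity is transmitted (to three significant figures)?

≈ 3.34%

By Malus's law, I₁ = I₀ cos²(40° − 0°) = I₀ cos²(40°) = 0.5868 I₀.
I₂ = I₁ cos²(-34° − 40°) = 0.5868 I₀ · cos²(74°) = 0.04458 I₀.
I₃ = I₂ cos²(-4° + 34°) = 0.04458 I₀ · cos²(30°) = 0.03344 I₀.
That is 3.344% of the incident intensity.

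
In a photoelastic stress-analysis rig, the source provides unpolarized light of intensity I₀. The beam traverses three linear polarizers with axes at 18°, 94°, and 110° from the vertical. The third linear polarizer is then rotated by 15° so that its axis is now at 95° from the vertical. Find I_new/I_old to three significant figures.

I_new/I_old ≈ 1.08

Before rotation:
Unpolarized light through the first polarizer → I₁ = ½ I₀, now polarized at 18°.
I₂ = I₁ cos²(94° − 18°) = 0.5 I₀ · cos²(76°) = 0.02926 I₀.
I₃ = I₂ cos²(110° − 94°) = 0.02926 I₀ · cos²(16°) = 0.02704 I₀.
After rotation:
Unpolarized light through the first polarizer → I₁ = ½ I₀, now polarized at 18°.
I₂ = I₁ cos²(94° − 18°) = 0.5 I₀ · cos²(76°) = 0.02926 I₀.
I₃ = I₂ cos²(95° − 94°) = 0.02926 I₀ · cos²(1°) = 0.02925 I₀.
Ratio = 0.02925 / 0.02704 = 1.082.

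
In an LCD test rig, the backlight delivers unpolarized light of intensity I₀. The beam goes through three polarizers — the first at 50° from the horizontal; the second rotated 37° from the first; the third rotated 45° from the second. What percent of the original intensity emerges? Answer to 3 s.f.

≈ 15.9%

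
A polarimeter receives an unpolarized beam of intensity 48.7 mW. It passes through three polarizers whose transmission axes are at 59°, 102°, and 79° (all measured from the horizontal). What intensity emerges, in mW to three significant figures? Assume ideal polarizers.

Unpolarized light through the first polarizer → I₁ = 48.7 mW/2 = 24.35 mW, polarized at 59°.
I₂ = I₁ · cos²(43°) = 24.35 · 0.5349 = 13.02 mW.
I₃ = I₂ · cos²(23°) = 13.02 · 0.8473 = 11.04 mW.

I ≈ 11.0 mW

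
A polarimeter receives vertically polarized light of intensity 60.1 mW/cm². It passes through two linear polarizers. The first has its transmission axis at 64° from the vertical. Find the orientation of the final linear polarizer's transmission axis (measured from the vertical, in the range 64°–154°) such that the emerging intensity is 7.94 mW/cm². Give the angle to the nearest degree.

By Malus's law, I₁ = I₀ cos²(64° − 0°) = I₀ cos²(64°) = 0.1922 I₀.
Target fraction: 7.94 / 60.1 mW/cm² = 0.1321 of I₀.
Need I₂/I₀ = 0.1321, so cos²(θ − 64°) = 0.1321 / 0.1922 = 0.6875.
θ − 64° = arccos(√0.6875) = 34.0°, giving θ ≈ 64 + 34.0 = 98.0°.

θ ≈ 98°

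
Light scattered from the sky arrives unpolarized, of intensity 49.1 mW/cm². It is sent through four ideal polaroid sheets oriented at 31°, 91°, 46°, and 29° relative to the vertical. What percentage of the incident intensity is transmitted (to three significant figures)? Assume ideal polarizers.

≈ 5.72%

Unpolarized light through the first polarizer → I₁ = 49.1 mW/cm²/2 = 24.55 mW/cm², polarized at 31°.
I₂ = I₁ · cos²(60°) = 24.55 · 0.25 = 6.138 mW/cm².
I₃ = I₂ · cos²(45°) = 6.138 · 0.5 = 3.069 mW/cm².
I₄ = I₃ · cos²(17°) = 3.069 · 0.9145 = 2.806 mW/cm².
That is 5.716% of the incident intensity.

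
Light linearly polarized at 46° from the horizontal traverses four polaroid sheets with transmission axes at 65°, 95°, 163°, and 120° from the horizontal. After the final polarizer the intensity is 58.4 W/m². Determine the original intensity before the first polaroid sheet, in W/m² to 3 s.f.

I₁ = I₀ cos²(65° − 46°) = I₀ cos²(19°) = 0.894 I₀.
I₂ = I₁ cos²(95° − 65°) = 0.894 I₀ · cos²(30°) = 0.6705 I₀.
I₃ = I₂ cos²(163° − 95°) = 0.6705 I₀ · cos²(68°) = 0.09409 I₀.
I₄ = I₃ cos²(120° − 163°) = 0.09409 I₀ · cos²(43°) = 0.05033 I₀.
So 58.4 W/m² = 0.05033 I₀, giving I₀ = 58.4/0.05033 = 1160 W/m².

I₀ ≈ 1160 W/m²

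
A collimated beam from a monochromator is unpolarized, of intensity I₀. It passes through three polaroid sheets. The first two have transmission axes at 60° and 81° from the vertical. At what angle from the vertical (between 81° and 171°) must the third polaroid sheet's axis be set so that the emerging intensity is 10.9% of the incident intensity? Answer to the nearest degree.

θ ≈ 141°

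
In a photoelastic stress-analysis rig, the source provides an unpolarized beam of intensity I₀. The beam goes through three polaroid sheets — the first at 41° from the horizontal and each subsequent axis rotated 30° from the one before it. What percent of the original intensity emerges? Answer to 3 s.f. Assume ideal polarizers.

Unpolarized light through the first polarizer → I₁ = ½ I₀, now polarized at 41°.
I₂ = I₁ cos²(30°) = 0.5 · 0.75 I₀ = 0.375 I₀.
I₃ = I₂ cos²(30°) = 0.375 · 0.75 I₀ = 0.2813 I₀.
That is 28.13% of the incident intensity.

≈ 28.1%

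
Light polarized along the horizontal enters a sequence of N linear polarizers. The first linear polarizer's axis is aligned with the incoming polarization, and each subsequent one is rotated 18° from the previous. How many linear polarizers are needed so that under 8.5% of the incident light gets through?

First polarizer is aligned with the polarization: full transmission.
Each further stage multiplies by cos²(18°) = 0.9045.
After N polarizers: T = 0.9045^(N−1). Require T < 0.085 ⇒ N−1 > ln(0.085)/ln(0.9045) = 24.56, so N−1 ≥ 25 and N = 26.
Check: N=26 gives T = 0.08134 < 0.085; N=25 gives T = 0.08993.

N = 26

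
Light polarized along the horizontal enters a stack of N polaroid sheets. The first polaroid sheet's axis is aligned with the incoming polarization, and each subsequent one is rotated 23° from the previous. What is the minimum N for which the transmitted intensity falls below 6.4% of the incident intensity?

N = 18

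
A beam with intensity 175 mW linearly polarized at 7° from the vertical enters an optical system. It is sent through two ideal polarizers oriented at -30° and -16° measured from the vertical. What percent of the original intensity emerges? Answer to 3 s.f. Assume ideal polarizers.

I₁ = 175 mW · cos²(37°) = 111.6 mW.
I₂ = I₁ · cos²(14°) = 111.6 · 0.9415 = 105.1 mW.
That is 60.05% of the incident intensity.

≈ 60.0%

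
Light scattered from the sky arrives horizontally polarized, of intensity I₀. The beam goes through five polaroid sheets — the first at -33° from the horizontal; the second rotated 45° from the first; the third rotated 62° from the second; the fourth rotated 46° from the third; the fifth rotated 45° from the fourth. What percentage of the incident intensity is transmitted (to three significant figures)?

I₁ = I₀ cos²(-33° − 0°) = I₀ cos²(33°) = 0.7034 I₀.
I₂ = I₁ cos²(45°) = 0.7034 · 0.5 I₀ = 0.3517 I₀.
I₃ = I₂ cos²(62°) = 0.3517 · 0.2204 I₀ = 0.07751 I₀.
I₄ = I₃ cos²(46°) = 0.07751 · 0.4826 I₀ = 0.0374 I₀.
I₅ = I₄ cos²(45°) = 0.0374 · 0.5 I₀ = 0.0187 I₀.
That is 1.87% of the incident intensity.

≈ 1.87%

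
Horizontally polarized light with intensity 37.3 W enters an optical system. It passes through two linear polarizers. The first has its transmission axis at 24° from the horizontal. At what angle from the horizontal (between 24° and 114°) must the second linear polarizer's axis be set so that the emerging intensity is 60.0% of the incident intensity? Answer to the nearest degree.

θ ≈ 56°

I₁ = I₀ cos²(24° − 0°) = I₀ cos²(24°) = 0.8346 I₀.
Need I₂/I₀ = 0.6, so cos²(θ − 24°) = 0.6 / 0.8346 = 0.7189.
θ − 24° = arccos(√0.7189) = 32.0°, giving θ ≈ 24 + 32.0 = 56.0°.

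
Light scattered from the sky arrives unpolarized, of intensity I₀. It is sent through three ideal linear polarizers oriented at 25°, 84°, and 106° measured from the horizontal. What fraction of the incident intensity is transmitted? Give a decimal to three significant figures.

≈ 0.114 I₀

Unpolarized light through the first polarizer → I₁ = ½ I₀, now polarized at 25°.
I₂ = I₁ cos²(84° − 25°) = 0.5 I₀ · cos²(59°) = 0.1326 I₀.
I₃ = I₂ cos²(106° − 84°) = 0.1326 I₀ · cos²(22°) = 0.114 I₀.
Transmitted fraction = 0.114.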